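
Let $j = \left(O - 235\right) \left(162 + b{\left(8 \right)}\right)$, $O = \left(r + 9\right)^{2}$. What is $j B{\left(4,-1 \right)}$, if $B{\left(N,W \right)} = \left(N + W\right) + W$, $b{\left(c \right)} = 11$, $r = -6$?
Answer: $-78196$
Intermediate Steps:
$O = 9$ ($O = \left(-6 + 9\right)^{2} = 3^{2} = 9$)
$B{\left(N,W \right)} = N + 2 W$
$j = -39098$ ($j = \left(9 - 235\right) \left(162 + 11\right) = \left(-226\right) 173 = -39098$)
$j B{\left(4,-1 \right)} = - 39098 \left(4 + 2 \left(-1\right)\right) = - 39098 \left(4 - 2\right) = \left(-39098\right) 2 = -78196$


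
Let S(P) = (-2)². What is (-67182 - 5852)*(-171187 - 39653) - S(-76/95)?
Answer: 15398488556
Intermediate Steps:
S(P) = 4
(-67182 - 5852)*(-171187 - 39653) - S(-76/95) = (-67182 - 5852)*(-171187 - 39653) - 1*4 = -73034*(-210840) - 4 = 15398488560 - 4 = 15398488556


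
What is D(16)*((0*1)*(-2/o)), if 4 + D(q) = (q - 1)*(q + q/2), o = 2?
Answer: 0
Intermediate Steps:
D(q) = -4 + 3*q*(-1 + q)/2 (D(q) = -4 + (q - 1)*(q + q/2) = -4 + (-1 + q)*(q + q*(½)) = -4 + (-1 + q)*(q + q/2) = -4 + (-1 + q)*(3*q/2) = -4 + 3*q*(-1 + q)/2)
D(16)*((0*1)*(-2/o)) = (-4 - 3/2*16 + (3/2)*16²)*((0*1)*(-2/2)) = (-4 - 24 + (3/2)*256)*(0*(-2*½)) = (-4 - 24 + 384)*(0*(-1)) = 356*0 = 0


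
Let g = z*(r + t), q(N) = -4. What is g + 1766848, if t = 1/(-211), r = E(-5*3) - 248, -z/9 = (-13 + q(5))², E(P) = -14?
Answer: 516596011/211 ≈ 2.4483e+6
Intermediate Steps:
z = -2601 (z = -9*(-13 - 4)² = -9*(-17)² = -9*289 = -2601)
r = -262 (r = -14 - 248 = -262)
t = -1/211 ≈ -0.0047393
g = 143791083/211 (g = -2601*(-262 - 1/211) = -2601*(-55283/211) = 143791083/211 ≈ 6.8147e+5)
g + 1766848 = 143791083/211 + 1766848 = 516596011/211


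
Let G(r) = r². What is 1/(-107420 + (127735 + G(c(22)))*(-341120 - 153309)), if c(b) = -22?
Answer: -1/63395299371 ≈ -1.5774e-11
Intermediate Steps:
1/(-107420 + (127735 + G(c(22)))*(-341120 - 153309)) = 1/(-107420 + (127735 + (-22)²)*(-341120 - 153309)) = 1/(-107420 + (127735 + 484)*(-494429)) = 1/(-107420 + 128219*(-494429)) = 1/(-107420 - 63395191951) = 1/(-63395299371) = -1/63395299371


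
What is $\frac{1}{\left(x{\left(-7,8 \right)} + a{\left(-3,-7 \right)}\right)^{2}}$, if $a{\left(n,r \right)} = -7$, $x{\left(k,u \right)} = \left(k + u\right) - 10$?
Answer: $\frac{1}{256} \approx 0.0039063$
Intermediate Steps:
$x{\left(k,u \right)} = -10 + k + u$
$\frac{1}{\left(x{\left(-7,8 \right)} + a{\left(-3,-7 \right)}\right)^{2}} = \frac{1}{\left(\left(-10 - 7 + 8\right) - 7\right)^{2}} = \frac{1}{\left(-9 - 7\right)^{2}} = \frac{1}{\left(-16\right)^{2}} = \frac{1}{256}$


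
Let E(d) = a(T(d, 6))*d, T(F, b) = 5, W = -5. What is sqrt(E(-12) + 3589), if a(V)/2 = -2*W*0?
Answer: sqrt(3589) ≈ 59.908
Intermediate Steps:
a(V) = 0 (a(V) = 2*(-2*(-5)*0) = 2*(10*0) = 2*0 = 0)
E(d) = 0 (E(d) = 0*d = 0)
sqrt(E(-12) + 3589) = sqrt(0 + 3589) = sqrt(3589)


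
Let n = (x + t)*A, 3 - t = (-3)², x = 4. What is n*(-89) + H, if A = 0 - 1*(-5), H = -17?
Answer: 873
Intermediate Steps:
A = 5 (A = 0 + 5 = 5)
t = -6 (t = 3 - 1*(-3)² = 3 - 1*9 = 3 - 9 = -6)
n = -10 (n = (4 - 6)*5 = -2*5 = -10)
n*(-89) + H = -10*(-89) - 17 = 890 - 17 = 873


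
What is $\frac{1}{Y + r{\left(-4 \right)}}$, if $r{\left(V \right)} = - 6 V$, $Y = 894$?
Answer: $\frac{1}{918} \approx 0.0010893$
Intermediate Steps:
$\frac{1}{Y + r{\left(-4 \right)}} = \frac{1}{894 - -24} = \frac{1}{894 + 24} = \frac{1}{918}$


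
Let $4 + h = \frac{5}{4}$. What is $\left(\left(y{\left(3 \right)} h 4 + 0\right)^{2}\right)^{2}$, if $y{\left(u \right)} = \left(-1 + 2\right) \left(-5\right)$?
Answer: $9150625$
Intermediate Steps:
$y{\left(u \right)} = -5$ ($y{\left(u \right)} = 1 \left(-5\right) = -5$)
$h = - \frac{11}{4}$ ($h = -4 + \frac{5}{4} = - \frac{11}{4} \approx -2.75$)
$\left(\left(y{\left(3 \right)} h 4 + 0\right)^{2}\right)^{2} = \left(\left(\left(-5\right) \left(- \frac{11}{4}\right) 4 + 0\right)^{2}\right)^{2} = \left(\left(\frac{55}{4} \cdot 4 + 0\right)^{2}\right)^{2} = \left(\left(55 + 0\right)^{2}\right)^{2} = \left(55^{2}\right)^{2} = 3025^{2} = 9150625$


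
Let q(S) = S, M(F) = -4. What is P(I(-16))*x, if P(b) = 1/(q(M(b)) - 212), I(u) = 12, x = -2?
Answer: 1/108 ≈ 0.0092593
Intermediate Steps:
P(b) = -1/216 (P(b) = 1/(-4 - 212) = 1/(-216) = -1/216)
P(I(-16))*x = -1/216*(-2) = 1/108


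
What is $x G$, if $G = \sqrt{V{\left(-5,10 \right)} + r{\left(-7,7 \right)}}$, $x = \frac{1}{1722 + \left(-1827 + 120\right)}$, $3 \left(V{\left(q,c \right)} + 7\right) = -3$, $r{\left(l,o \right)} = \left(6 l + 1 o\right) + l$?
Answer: $\frac{i \sqrt{2}}{3} \approx 0.4714 i$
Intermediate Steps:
$r{\left(l,o \right)} = o + 7 l$ ($r{\left(l,o \right)} = \left(6 l + o\right) + l = \left(o + 6 l\right) + l = o + 7 l$)
$V{\left(q,c \right)} = -8$ ($V{\left(q,c \right)} = -7 + \frac{1}{3} \left(-3\right) = -7 - 1 = -8$)
$x = \frac{1}{15}$ ($x = \frac{1}{1722 - 1707} = \frac{1}{15} \approx 0.066667$)
$G = 5 i \sqrt{2}$ ($G = \sqrt{-8 + \left(7 + 7 \left(-7\right)\right)} = \sqrt{-8 + \left(7 - 49\right)} = \sqrt{-8 - 42} = \sqrt{-50} = 5 i \sqrt{2} \approx 7.0711 i$)
$x G = \frac{5 i \sqrt{2}}{15} = \frac{i \sqrt{2}}{3}$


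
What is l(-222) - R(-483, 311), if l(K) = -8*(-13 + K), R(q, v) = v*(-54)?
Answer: 18674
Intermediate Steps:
R(q, v) = -54*v
l(K) = 104 - 8*K
l(-222) - R(-483, 311) = (104 - 8*(-222)) - (-54)*311 = (104 + 1776) - 1*(-16794) = 1880 + 16794 = 18674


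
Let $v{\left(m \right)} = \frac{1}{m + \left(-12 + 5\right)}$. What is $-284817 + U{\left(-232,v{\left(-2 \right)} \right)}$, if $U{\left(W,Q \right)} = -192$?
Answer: $-285009$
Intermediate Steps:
$v{\left(m \right)} = \frac{1}{-7 + m}$ ($v{\left(m \right)} = \frac{1}{m - 7} = \frac{1}{-7 + m}$)
$-284817 + U{\left(-232,v{\left(-2 \right)} \right)} = -284817 - 192 = -285009$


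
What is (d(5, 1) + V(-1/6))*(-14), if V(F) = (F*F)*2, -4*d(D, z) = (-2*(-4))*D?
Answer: 1253/9 ≈ 139.22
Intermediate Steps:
d(D, z) = -2*D (d(D, z) = -(-2*(-4))*D/4 = -2*D)
V(F) = 2*F² (V(F) = F²*2 = 2*F²)
(d(5, 1) + V(-1/6))*(-14) = (-2*5 + 2*(-1/6)²)*(-14) = (-10 + 2*(-1*⅙)²)*(-14) = (-10 + 2*(-⅙)²)*(-14) = (-10 + 2*(1/36))*(-14) = (-10 + 1/18)*(-14) = -179/18*(-14) = 1253/9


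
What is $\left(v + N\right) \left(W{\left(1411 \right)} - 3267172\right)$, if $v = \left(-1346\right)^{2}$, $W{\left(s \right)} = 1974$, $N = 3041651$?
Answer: $-15847204221666$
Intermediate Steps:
$v = 1811716$
$\left(v + N\right) \left(W{\left(1411 \right)} - 3267172\right) = \left(1811716 + 3041651\right) \left(1974 - 3267172\right) = 4853367 \left(-3265198\right) = -15847204221666$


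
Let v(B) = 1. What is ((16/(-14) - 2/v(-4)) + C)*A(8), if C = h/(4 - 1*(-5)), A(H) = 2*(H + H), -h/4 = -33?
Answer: 7744/21 ≈ 368.76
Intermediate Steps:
h = 132 (h = -4*(-33) = 132)
A(H) = 4*H (A(H) = 2*(2*H) = 4*H)
C = 44/3 (C = 132/(4 - 1*(-5)) = 132/(4 + 5) = 132/9 = 132*(⅑) = 44/3 ≈ 14.667)
((16/(-14) - 2/v(-4)) + C)*A(8) = ((16/(-14) - 2/1) + 44/3)*(4*8) = ((16*(-1/14) - 2*1) + 44/3)*32 = ((-8/7 - 2) + 44/3)*32 = (-22/7 + 44/3)*32 = (242/21)*32 = 7744/21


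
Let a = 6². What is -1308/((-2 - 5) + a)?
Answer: -1308/29 ≈ -45.103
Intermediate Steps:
a = 36
-1308/((-2 - 5) + a) = -1308/((-2 - 5) + 36) = -1308/(-7 + 36) = -1308/29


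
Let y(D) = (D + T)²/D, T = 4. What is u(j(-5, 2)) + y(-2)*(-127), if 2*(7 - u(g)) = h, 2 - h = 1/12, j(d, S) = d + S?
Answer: 6241/24 ≈ 260.04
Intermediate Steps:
j(d, S) = S + d
h = 23/12 (h = 2 - 1/12 = 23/12 ≈ 1.9167)
y(D) = (4 + D)²/D (y(D) = (D + 4)²/D = (4 + D)²/D)
u(g) = 145/24 (u(g) = 7 - ½*23/12 = 7 - 23/24 = 145/24)
u(j(-5, 2)) + y(-2)*(-127) = 145/24 + ((4 - 2)²/(-2))*(-127) = 145/24 - ½*2²*(-127) = 145/24 - ½*4*(-127) = 145/24 - 2*(-127) = 145/24 + 254 = 6241/24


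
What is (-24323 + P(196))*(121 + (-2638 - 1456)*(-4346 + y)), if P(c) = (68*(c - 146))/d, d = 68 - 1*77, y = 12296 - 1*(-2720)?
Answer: 1079000592857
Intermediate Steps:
y = 15016 (y = 12296 + 2720 = 15016)
d = -9 (d = 68 - 77 = -9)
P(c) = 9928/9 - 68*c/9 (P(c) = (68*(c - 146))/(-9) = (68*(-146 + c))*(-⅑) = (-9928 + 68*c)*(-⅑) = 9928/9 - 68*c/9)
(-24323 + P(196))*(121 + (-2638 - 1456)*(-4346 + y)) = (-24323 + (9928/9 - 68/9*196))*(121 + (-2638 - 1456)*(-4346 + 15016)) = (-24323 + (9928/9 - 13328/9))*(121 - 4094*10670) = (-24323 - 3400/9)*(121 - 43682980) = -222307/9*(-43682859) = 1079000592857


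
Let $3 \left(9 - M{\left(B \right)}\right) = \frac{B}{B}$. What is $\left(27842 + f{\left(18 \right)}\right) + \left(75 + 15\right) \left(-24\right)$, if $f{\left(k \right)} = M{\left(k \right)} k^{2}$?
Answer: $28490$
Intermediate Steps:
$M{\left(B \right)} = \frac{26}{3}$ ($M{\left(B \right)} = 9 - \frac{B \frac{1}{B}}{3} = 9 - \frac{1}{3} = \frac{26}{3}$)
$f{\left(k \right)} = \frac{26 k^{2}}{3}$
$\left(27842 + f{\left(18 \right)}\right) + \left(75 + 15\right) \left(-24\right) = \left(27842 + \frac{26 \cdot 18^{2}}{3}\right) + \left(75 + 15\right) \left(-24\right) = \left(27842 + \frac{26}{3} \cdot 324\right) + 90 \left(-24\right) = \left(27842 + 2808\right) - 2160 = 30650 - 2160 = 28490$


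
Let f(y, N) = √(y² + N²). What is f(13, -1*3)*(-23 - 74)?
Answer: -97*√178 ≈ -1294.1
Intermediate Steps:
f(y, N) = √(N² + y²)
f(13, -1*3)*(-23 - 74) = √((-1*3)² + 13²)*(-23 - 74) = √((-3)² + 169)*(-97) = √(9 + 169)*(-97) = √178*(-97) = -97*√178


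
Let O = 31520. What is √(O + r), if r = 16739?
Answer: √48259 ≈ 219.68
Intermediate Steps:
√(O + r) = √(31520 + 16739) = √48259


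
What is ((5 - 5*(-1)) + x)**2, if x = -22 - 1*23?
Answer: 1225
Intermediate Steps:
x = -45 (x = -22 - 23 = -45)
((5 - 5*(-1)) + x)**2 = ((5 - 5*(-1)) - 45)**2 = ((5 + 5) - 45)**2 = (10 - 45)**2 = (-35)**2 = 1225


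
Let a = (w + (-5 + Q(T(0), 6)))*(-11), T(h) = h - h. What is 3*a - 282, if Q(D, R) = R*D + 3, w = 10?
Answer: -546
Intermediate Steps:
T(h) = 0
Q(D, R) = 3 + D*R (Q(D, R) = D*R + 3 = 3 + D*R)
a = -88 (a = (10 + (-5 + (3 + 0*6)))*(-11) = (10 + (-5 + (3 + 0)))*(-11) = (10 + (-5 + 3))*(-11) = (10 - 2)*(-11) = 8*(-11) = -88)
3*a - 282 = 3*(-88) - 282 = -264 - 282 = -546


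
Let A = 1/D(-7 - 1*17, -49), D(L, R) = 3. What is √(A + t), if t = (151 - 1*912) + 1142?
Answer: 2*√858/3 ≈ 19.528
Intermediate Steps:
t = 381 (t = (151 - 912) + 1142 = -761 + 1142 = 381)
A = ⅓ (A = 1/3 = ⅓ ≈ 0.33333)
√(A + t) = √(⅓ + 381) = √(1144/3) = 2*√858/3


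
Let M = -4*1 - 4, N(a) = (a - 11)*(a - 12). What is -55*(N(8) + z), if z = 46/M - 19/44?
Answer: -320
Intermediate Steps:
N(a) = (-12 + a)*(-11 + a) (N(a) = (-11 + a)*(-12 + a) = (-12 + a)*(-11 + a))
M = -8 (M = -4 - 4 = -8)
z = -68/11 (z = 46/(-8) - 19/44 = 46*(-⅛) - 19*1/44 = -23/4 - 19/44 = -68/11 ≈ -6.1818)
-55*(N(8) + z) = -55*((132 + 8² - 23*8) - 68/11) = -55*((132 + 64 - 184) - 68/11) = -55*(12 - 68/11) = -55*64/11 = -320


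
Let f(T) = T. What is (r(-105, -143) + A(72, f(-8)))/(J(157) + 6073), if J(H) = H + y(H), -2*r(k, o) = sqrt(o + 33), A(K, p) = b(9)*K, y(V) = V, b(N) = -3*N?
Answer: -648/2129 - I*sqrt(110)/12774 ≈ -0.30437 - 0.00082105*I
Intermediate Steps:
A(K, p) = -27*K (A(K, p) = (-3*9)*K = -27*K)
r(k, o) = -sqrt(33 + o)/2 (r(k, o) = -sqrt(o + 33)/2 = -sqrt(33 + o)/2)
J(H) = 2*H (J(H) = H + H = 2*H)
(r(-105, -143) + A(72, f(-8)))/(J(157) + 6073) = (-sqrt(33 - 143)/2 - 27*72)/(2*157 + 6073) = (-I*sqrt(110)/2 - 1944)/(314 + 6073) = (-I*sqrt(110)/2 - 1944)/6387 = (-I*sqrt(110)/2 - 1944)*(1/6387) = (-1944 - I*sqrt(110)/2)*(1/6387) = -648/2129 - I*sqrt(110)/12774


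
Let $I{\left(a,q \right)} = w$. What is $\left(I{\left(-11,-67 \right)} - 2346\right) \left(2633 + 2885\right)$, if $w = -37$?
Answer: $-13149394$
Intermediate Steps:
$I{\left(a,q \right)} = -37$
$\left(I{\left(-11,-67 \right)} - 2346\right) \left(2633 + 2885\right) = \left(-37 - 2346\right) \left(2633 + 2885\right) = \left(-2383\right) 5518 = -13149394$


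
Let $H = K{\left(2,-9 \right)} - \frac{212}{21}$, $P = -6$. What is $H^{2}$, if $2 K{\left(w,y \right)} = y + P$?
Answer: $\frac{546121}{1764} \approx 309.59$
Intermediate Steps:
$K{\left(w,y \right)} = -3 + \frac{y}{2}$ ($K{\left(w,y \right)} = \frac{y - 6}{2} = \frac{-6 + y}{2} = -3 + \frac{y}{2}$)
$H = - \frac{739}{42}$ ($H = \left(-3 + \frac{1}{2} \left(-9\right)\right) - \frac{212}{21} = \left(-3 - \frac{9}{2}\right) - 212 \cdot \frac{1}{21} = - \frac{15}{2} - \frac{212}{21} = - \frac{739}{42} \approx -17.595$)
$H^{2} = \left(- \frac{739}{42}\right)^{2} = \frac{546121}{1764}$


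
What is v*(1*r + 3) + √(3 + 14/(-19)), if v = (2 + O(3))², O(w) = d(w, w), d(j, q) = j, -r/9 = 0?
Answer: 75 + √817/19 ≈ 76.504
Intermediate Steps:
r = 0 (r = -9*0 = 0)
O(w) = w
v = 25 (v = (2 + 3)² = 5² = 25)
v*(1*r + 3) + √(3 + 14/(-19)) = 25*(1*0 + 3) + √(3 + 14/(-19)) = 25*(0 + 3) + √(3 + 14*(-1/19)) = 25*3 + √(3 - 14/19) = 75 + √(43/19) = 75 + √817/19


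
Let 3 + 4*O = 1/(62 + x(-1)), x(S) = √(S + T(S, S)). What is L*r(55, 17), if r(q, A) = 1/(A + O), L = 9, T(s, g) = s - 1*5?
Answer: 2253393/4069634 + 9*I*√7/4069634 ≈ 0.55371 + 5.8511e-6*I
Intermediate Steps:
T(s, g) = -5 + s (T(s, g) = s - 5 = -5 + s)
x(S) = √(-5 + 2*S) (x(S) = √(S + (-5 + S)) = √(-5 + 2*S))
O = -¾ + 1/(4*(62 + I*√7)) (O = -¾ + 1/(4*(62 + √(-5 + 2*(-1)))) = -¾ + 1/(4*(62 + √(-5 - 2))) = -¾ + 1/(4*(62 + √(-7))) = -¾ + 1/(4*(62 + I*√7)) ≈ -0.74598 - 0.00017176*I)
r(q, A) = 1/(A + (-3*√7 + 185*I)/(4*(√7 - 62*I)))
L*r(55, 17) = 9*(4*(62 + I*√7)/(-185 - 3*I*√7 + 4*17*(62 + I*√7))) = 9*(4*(62 + I*√7)/(-185 - 3*I*√7 + (4216 + 68*I*√7))) = 9*(4*(62 + I*√7)/(4031 + 65*I*√7)) = 36*(62 + I*√7)/(4031 + 65*I*√7)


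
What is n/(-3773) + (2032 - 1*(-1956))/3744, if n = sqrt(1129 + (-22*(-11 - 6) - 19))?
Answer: 997/936 - 2*sqrt(371)/3773 ≈ 1.0550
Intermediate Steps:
n = 2*sqrt(371) (n = sqrt(1129 + (-22*(-17) - 19)) = sqrt(1129 + (374 - 19)) = sqrt(1129 + 355) = sqrt(1484) = 2*sqrt(371) ≈ 38.523)
n/(-3773) + (2032 - 1*(-1956))/3744 = (2*sqrt(371))/(-3773) + (2032 - 1*(-1956))/3744 = (2*sqrt(371))*(-1/3773) + (2032 + 1956)*(1/3744) = -2*sqrt(371)/3773 + 3988*(1/3744) = -2*sqrt(371)/3773 + 997/936 = 997/936 - 2*sqrt(371)/3773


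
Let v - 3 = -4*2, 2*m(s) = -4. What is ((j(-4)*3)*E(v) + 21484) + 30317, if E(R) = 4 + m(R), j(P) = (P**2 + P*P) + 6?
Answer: 52029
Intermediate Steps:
m(s) = -2 (m(s) = (1/2)*(-4) = -2)
j(P) = 6 + 2*P**2 (j(P) = (P**2 + P**2) + 6 = 2*P**2 + 6 = 6 + 2*P**2)
v = -5 (v = 3 - 4*2 = 3 - 8 = -5)
E(R) = 2 (E(R) = 4 - 2 = 2)
((j(-4)*3)*E(v) + 21484) + 30317 = (((6 + 2*(-4)**2)*3)*2 + 21484) + 30317 = (((6 + 2*16)*3)*2 + 21484) + 30317 = (((6 + 32)*3)*2 + 21484) + 30317 = ((38*3)*2 + 21484) + 30317 = (114*2 + 21484) + 30317 = (228 + 21484) + 30317 = 21712 + 30317 = 52029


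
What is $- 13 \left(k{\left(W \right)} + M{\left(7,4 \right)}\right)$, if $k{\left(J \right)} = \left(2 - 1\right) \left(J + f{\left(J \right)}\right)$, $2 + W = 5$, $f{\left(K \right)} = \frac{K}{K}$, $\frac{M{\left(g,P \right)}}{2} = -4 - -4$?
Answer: $-52$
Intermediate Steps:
$M{\left(g,P \right)} = 0$ ($M{\left(g,P \right)} = 2 \left(-4 - -4\right) = 2 \left(-4 + 4\right) = 2 \cdot 0 = 0$)
$f{\left(K \right)} = 1$
$W = 3$ ($W = -2 + 5 = 3$)
$k{\left(J \right)} = 1 + J$ ($k{\left(J \right)} = \left(2 - 1\right) \left(J + 1\right) = 1 \left(1 + J\right) = 1 + J$)
$- 13 \left(k{\left(W \right)} + M{\left(7,4 \right)}\right) = - 13 \left(\left(1 + 3\right) + 0\right) = - 13 \left(4 + 0\right) = \left(-13\right) 4 = -52$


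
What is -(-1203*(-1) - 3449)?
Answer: 2246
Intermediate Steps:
-(-1203*(-1) - 3449) = -(1203 - 3449) = -1*(-2246) = 2246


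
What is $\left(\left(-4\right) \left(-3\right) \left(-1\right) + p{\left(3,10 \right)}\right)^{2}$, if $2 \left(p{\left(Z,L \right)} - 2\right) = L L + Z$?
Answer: $\frac{6889}{4} \approx 1722.3$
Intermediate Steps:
$p{\left(Z,L \right)} = 2 + \frac{Z}{2} + \frac{L^{2}}{2}$ ($p{\left(Z,L \right)} = 2 + \frac{L L + Z}{2} = 2 + \frac{L^{2} + Z}{2} = 2 + \frac{Z + L^{2}}{2} = 2 + \left(\frac{Z}{2} + \frac{L^{2}}{2}\right) = 2 + \frac{Z}{2} + \frac{L^{2}}{2}$)
$\left(\left(-4\right) \left(-3\right) \left(-1\right) + p{\left(3,10 \right)}\right)^{2} = \left(\left(-4\right) \left(-3\right) \left(-1\right) + \left(2 + \frac{1}{2} \cdot 3 + \frac{10^{2}}{2}\right)\right)^{2} = \left(12 \left(-1\right) + \left(2 + \frac{3}{2} + \frac{1}{2} \cdot 100\right)\right)^{2} = \left(-12 + \left(2 + \frac{3}{2} + 50\right)\right)^{2} = \left(-12 + \frac{107}{2}\right)^{2} = \left(\frac{83}{2}\right)^{2} = \frac{6889}{4}$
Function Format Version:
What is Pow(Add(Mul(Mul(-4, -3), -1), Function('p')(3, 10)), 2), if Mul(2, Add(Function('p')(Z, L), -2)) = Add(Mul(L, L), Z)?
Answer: Rational(6889, 4) ≈ 1722.3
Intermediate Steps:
Function('p')(Z, L) = Add(2, Mul(Rational(1, 2), Z), Mul(Rational(1, 2), Pow(L, 2))) (Function('p')(Z, L) = Add(2, Mul(Rational(1, 2), Add(Mul(L, L), Z))) = Add(2, Mul(Rational(1, 2), Add(Pow(L, 2), Z))) = Add(2, Mul(Rational(1, 2), Add(Z, Pow(L, 2)))) = Add(2, Add(Mul(Rational(1, 2), Z), Mul(Rational(1, 2), Pow(L, 2)))) = Add(2, Mul(Rational(1, 2), Z), Mul(Rational(1, 2), Pow(L, 2))))
Pow(Add(Mul(Mul(-4, -3), -1), Function('p')(3, 10)), 2) = Pow(Add(Mul(Mul(-4, -3), -1), Add(2, Mul(Rational(1, 2), 3), Mul(Rational(1, 2), Pow(10, 2)))), 2) = Pow(Add(Mul(12, -1), Add(2, Rational(3, 2), Mul(Rational(1, 2), 100))), 2) = Pow(Add(-12, Add(2, Rational(3, 2), 50)), 2) = Pow(Add(-12, Rational(107, 2)), 2) = Pow(Rational(83, 2), 2) = Rational(6889, 4)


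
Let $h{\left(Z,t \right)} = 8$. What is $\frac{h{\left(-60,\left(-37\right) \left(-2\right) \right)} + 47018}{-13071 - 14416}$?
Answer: $- \frac{47026}{27487} \approx -1.7108$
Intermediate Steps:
$\frac{h{\left(-60,\left(-37\right) \left(-2\right) \right)} + 47018}{-13071 - 14416} = \frac{8 + 47018}{-13071 - 14416} = \frac{47026}{-27487} = 47026 \left(- \frac{1}{27487}\right) = - \frac{47026}{27487}$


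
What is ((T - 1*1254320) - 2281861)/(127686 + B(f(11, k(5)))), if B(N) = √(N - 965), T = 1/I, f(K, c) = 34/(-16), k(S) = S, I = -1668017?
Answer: -154491155324458976/5578435840504015 + 11796820046156*I*√15474/217558997779656585 ≈ -27.694 + 0.0067451*I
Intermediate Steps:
f(K, c) = -17/8 (f(K, c) = 34*(-1/16) = -17/8)
T = -1/1668017 (T = 1/(-1668017) = -1/1668017 ≈ -5.9951e-7)
B(N) = √(-965 + N)
((T - 1*1254320) - 2281861)/(127686 + B(f(11, k(5)))) = ((-1/1668017 - 1*1254320) - 2281861)/(127686 + √(-965 - 17/8)) = ((-1/1668017 - 1254320) - 2281861)/(127686 + √(-7737/8)) = (-2092227083441/1668017 - 2281861)/(127686 + I*√15474/4) = -5898410023078/(1668017*(127686 + I*√15474/4))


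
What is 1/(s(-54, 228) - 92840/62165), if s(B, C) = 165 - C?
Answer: -12433/801847 ≈ -0.015505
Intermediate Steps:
1/(s(-54, 228) - 92840/62165) = 1/((165 - 1*228) - 92840/62165) = 1/((165 - 228) - 92840*1/62165) = 1/(-63 - 18568/12433) = 1/(-801847/12433) = -12433/801847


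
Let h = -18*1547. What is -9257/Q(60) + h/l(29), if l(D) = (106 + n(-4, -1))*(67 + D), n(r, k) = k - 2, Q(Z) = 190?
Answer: -8068663/156560 ≈ -51.537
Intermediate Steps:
n(r, k) = -2 + k
l(D) = 6901 + 103*D (l(D) = (106 + (-2 - 1))*(67 + D) = (106 - 3)*(67 + D) = 103*(67 + D) = 6901 + 103*D)
h = -27846
-9257/Q(60) + h/l(29) = -9257/190 - 27846/(6901 + 103*29) = -9257*1/190 - 27846/(6901 + 2987) = -9257/190 - 27846/9888 = -9257/190 - 27846*1/9888 = -9257/190 - 4641/1648 = -8068663/156560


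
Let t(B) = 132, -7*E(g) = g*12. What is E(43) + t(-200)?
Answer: 408/7 ≈ 58.286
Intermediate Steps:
E(g) = -12*g/7 (E(g) = -g*12/7 = -12*g/7)
E(43) + t(-200) = -12/7*43 + 132 = -516/7 + 132 = 408/7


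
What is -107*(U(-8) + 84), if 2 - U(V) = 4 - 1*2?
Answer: -8988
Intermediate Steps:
U(V) = 0 (U(V) = 2 - (4 - 1*2) = 2 - (4 - 2) = 2 - 1*2 = 2 - 2 = 0)
-107*(U(-8) + 84) = -107*(0 + 84) = -107*84 = -8988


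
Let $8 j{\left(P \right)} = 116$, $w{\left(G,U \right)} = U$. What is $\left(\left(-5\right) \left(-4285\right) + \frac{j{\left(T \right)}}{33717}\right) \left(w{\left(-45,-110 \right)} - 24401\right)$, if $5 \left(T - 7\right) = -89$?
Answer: $- \frac{35412842743769}{67434} \approx -5.2515 \cdot 10^{8}$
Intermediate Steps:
$T = - \frac{54}{5}$ ($T = 7 + \frac{1}{5} \left(-89\right) = 7 - \frac{89}{5} = - \frac{54}{5} \approx -10.8$)
$j{\left(P \right)} = \frac{29}{2}$ ($j{\left(P \right)} = \frac{1}{8} \cdot 116 = \frac{29}{2}$)
$\left(\left(-5\right) \left(-4285\right) + \frac{j{\left(T \right)}}{33717}\right) \left(w{\left(-45,-110 \right)} - 24401\right) = \left(\left(-5\right) \left(-4285\right) + \frac{29}{2 \cdot 33717}\right) \left(-110 - 24401\right) = \left(21425 + \frac{29}{2} \cdot \frac{1}{33717}\right) \left(-24511\right) = \left(21425 + \frac{29}{67434}\right) \left(-24511\right) = \frac{1444773479}{67434} \left(-24511\right) = - \frac{35412842743769}{67434}$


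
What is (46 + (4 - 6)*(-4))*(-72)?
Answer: -3888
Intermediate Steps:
(46 + (4 - 6)*(-4))*(-72) = (46 - 2*(-4))*(-72) = (46 + 8)*(-72) = 54*(-72) = -3888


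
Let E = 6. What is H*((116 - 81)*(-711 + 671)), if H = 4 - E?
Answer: 2800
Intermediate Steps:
H = -2 (H = 4 - 1*6 = 4 - 6 = -2)
H*((116 - 81)*(-711 + 671)) = -2*(116 - 81)*(-711 + 671) = -70*(-40) = -2*(-1400) = 2800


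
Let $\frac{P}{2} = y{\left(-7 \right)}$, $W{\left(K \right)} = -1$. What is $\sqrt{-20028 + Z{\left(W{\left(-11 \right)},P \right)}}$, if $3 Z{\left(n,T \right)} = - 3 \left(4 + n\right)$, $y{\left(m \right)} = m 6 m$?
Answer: $i \sqrt{20031} \approx 141.53 i$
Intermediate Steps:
$y{\left(m \right)} = 6 m^{2}$ ($y{\left(m \right)} = 6 m m = 6 m^{2}$)
$P = 588$ ($P = 2 \cdot 6 \left(-7\right)^{2} = 2 \cdot 6 \cdot 49 = 2 \cdot 294 = 588$)
$Z{\left(n,T \right)} = -4 - n$ ($Z{\left(n,T \right)} = \frac{\left(-3\right) \left(4 + n\right)}{3} = \frac{-12 - 3 n}{3} = -4 - n$)
$\sqrt{-20028 + Z{\left(W{\left(-11 \right)},P \right)}} = \sqrt{-20028 - 3} = \sqrt{-20031} = i \sqrt{20031}$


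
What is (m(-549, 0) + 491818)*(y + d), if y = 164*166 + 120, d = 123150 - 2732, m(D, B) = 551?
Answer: 72753428178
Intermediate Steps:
d = 120418
y = 27344 (y = 27224 + 120 = 27344)
(m(-549, 0) + 491818)*(y + d) = (551 + 491818)*(27344 + 120418) = 492369*147762 = 72753428178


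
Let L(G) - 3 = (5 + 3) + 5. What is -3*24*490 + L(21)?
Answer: -35264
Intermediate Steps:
L(G) = 16 (L(G) = 3 + ((5 + 3) + 5) = 3 + (8 + 5) = 3 + 13 = 16)
-3*24*490 + L(21) = -3*24*490 + 16 = -72*490 + 16 = -35280 + 16 = -35264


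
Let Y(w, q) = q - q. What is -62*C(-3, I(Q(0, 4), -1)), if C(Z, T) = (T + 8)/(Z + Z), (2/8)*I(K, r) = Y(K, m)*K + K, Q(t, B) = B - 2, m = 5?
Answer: 496/3 ≈ 165.33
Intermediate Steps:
Y(w, q) = 0
Q(t, B) = -2 + B
I(K, r) = 4*K (I(K, r) = 4*(0*K + K) = 4*(0 + K) = 4*K)
C(Z, T) = (8 + T)/(2*Z) (C(Z, T) = (8 + T)/((2*Z)) = (8 + T)*(1/(2*Z)) = (8 + T)/(2*Z))
-62*C(-3, I(Q(0, 4), -1)) = -31*(8 + 4*(-2 + 4))/(-3) = -31*(-1)*(8 + 4*2)/3 = -31*(-1)*(8 + 8)/3 = -31*(-1)*16/3 = -62*(-8/3) = 496/3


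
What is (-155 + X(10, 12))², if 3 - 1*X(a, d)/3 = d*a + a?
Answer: 287296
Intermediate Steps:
X(a, d) = 9 - 3*a - 3*a*d (X(a, d) = 9 - 3*(d*a + a) = 9 - 3*(a*d + a) = 9 - 3*(a + a*d) = 9 + (-3*a - 3*a*d) = 9 - 3*a - 3*a*d)
(-155 + X(10, 12))² = (-155 + (9 - 3*10 - 3*10*12))² = (-155 + (9 - 30 - 360))² = (-155 - 381)² = (-536)² = 287296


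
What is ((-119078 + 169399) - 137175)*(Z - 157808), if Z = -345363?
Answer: 43702414034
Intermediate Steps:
((-119078 + 169399) - 137175)*(Z - 157808) = ((-119078 + 169399) - 137175)*(-345363 - 157808) = (50321 - 137175)*(-503171) = -86854*(-503171) = 43702414034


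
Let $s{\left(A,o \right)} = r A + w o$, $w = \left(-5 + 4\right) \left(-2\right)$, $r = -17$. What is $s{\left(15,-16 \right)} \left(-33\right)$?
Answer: $9471$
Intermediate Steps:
$w = 2$ ($w = \left(-1\right) \left(-2\right) = 2$)
$s{\left(A,o \right)} = - 17 A + 2 o$
$s{\left(15,-16 \right)} \left(-33\right) = \left(\left(-17\right) 15 + 2 \left(-16\right)\right) \left(-33\right) = \left(-255 - 32\right) \left(-33\right) = \left(-287\right) \left(-33\right) = 9471$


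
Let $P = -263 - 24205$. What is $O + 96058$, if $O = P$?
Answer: $71590$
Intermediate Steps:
$P = -24468$ ($P = -263 - 24205 = -24468$)
$O = -24468$
$O + 96058 = -24468 + 96058 = 71590$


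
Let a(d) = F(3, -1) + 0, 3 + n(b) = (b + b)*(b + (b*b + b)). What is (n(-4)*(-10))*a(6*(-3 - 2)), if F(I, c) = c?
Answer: -670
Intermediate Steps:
n(b) = -3 + 2*b*(b² + 2*b) (n(b) = -3 + (b + b)*(b + (b*b + b)) = -3 + (2*b)*(b + (b² + b)) = -3 + (2*b)*(b + (b + b²)) = -3 + (2*b)*(b² + 2*b) = -3 + 2*b*(b² + 2*b))
a(d) = -1 (a(d) = -1 + 0 = -1)
(n(-4)*(-10))*a(6*(-3 - 2)) = ((-3 + 2*(-4)³ + 4*(-4)²)*(-10))*(-1) = ((-3 + 2*(-64) + 4*16)*(-10))*(-1) = ((-3 - 128 + 64)*(-10))*(-1) = -67*(-10)*(-1) = 670*(-1) = -670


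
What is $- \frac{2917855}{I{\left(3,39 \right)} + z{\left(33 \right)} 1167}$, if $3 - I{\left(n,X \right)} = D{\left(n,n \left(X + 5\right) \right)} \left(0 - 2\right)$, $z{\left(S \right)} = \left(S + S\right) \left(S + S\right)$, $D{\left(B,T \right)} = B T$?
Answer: $- \frac{2917855}{5084247} \approx -0.5739$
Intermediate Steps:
$z{\left(S \right)} = 4 S^{2}$ ($z{\left(S \right)} = 2 S 2 S = 4 S^{2}$)
$I{\left(n,X \right)} = 3 + 2 n^{2} \left(5 + X\right)$ ($I{\left(n,X \right)} = 3 - n n \left(X + 5\right) \left(0 - 2\right) = 3 - n n \left(5 + X\right) \left(-2\right) = 3 - n^{2} \left(5 + X\right) \left(-2\right) = 3 - - 2 n^{2} \left(5 + X\right) = 3 + 2 n^{2} \left(5 + X\right)$)
$- \frac{2917855}{I{\left(3,39 \right)} + z{\left(33 \right)} 1167} = - \frac{2917855}{\left(3 + 2 \cdot 3^{2} \left(5 + 39\right)\right) + 4 \cdot 33^{2} \cdot 1167} = - \frac{2917855}{\left(3 + 2 \cdot 9 \cdot 44\right) + 4 \cdot 1089 \cdot 1167} = - \frac{2917855}{\left(3 + 792\right) + 4356 \cdot 1167} = - \frac{2917855}{795 + 5083452} = - \frac{2917855}{5084247}$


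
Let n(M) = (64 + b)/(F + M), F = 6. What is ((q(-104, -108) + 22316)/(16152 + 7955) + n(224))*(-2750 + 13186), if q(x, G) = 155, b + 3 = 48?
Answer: 40679491474/2772305 ≈ 14674.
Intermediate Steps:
b = 45 (b = -3 + 48 = 45)
n(M) = 109/(6 + M) (n(M) = (64 + 45)/(6 + M) = 109/(6 + M))
((q(-104, -108) + 22316)/(16152 + 7955) + n(224))*(-2750 + 13186) = ((155 + 22316)/(16152 + 7955) + 109/(6 + 224))*(-2750 + 13186) = (22471/24107 + 109/230)*10436 = (7795993/5544610)*10436 = 40679491474/2772305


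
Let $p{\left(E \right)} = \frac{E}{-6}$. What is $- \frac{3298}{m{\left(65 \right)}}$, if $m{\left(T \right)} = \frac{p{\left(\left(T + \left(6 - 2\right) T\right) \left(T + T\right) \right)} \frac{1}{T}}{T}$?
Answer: $\frac{9894}{5} \approx 1978.8$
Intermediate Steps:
$p{\left(E \right)} = - \frac{E}{6}$ ($p{\left(E \right)} = E \left(- \frac{1}{6}\right) = - \frac{E}{6}$)
$m{\left(T \right)} = - \frac{5}{3}$ ($m{\left(T \right)} = \frac{- \frac{\left(T + \left(6 - 2\right) T\right) \left(T + T\right)}{6} \frac{1}{T}}{T} = \frac{- \frac{\left(T + 4 T\right) 2 T}{6} \frac{1}{T}}{T} = \frac{- \frac{5 T 2 T}{6} \frac{1}{T}}{T} = \frac{- \frac{10 T^{2}}{6} \frac{1}{T}}{T} = \frac{- \frac{5 T^{2}}{3} \frac{1}{T}}{T} = \frac{\left(- \frac{5}{3}\right) T}{T} = - \frac{5}{3}$)
$- \frac{3298}{m{\left(65 \right)}} = - \frac{3298}{- \frac{5}{3}} = \left(-3298\right) \left(- \frac{3}{5}\right) = \frac{9894}{5}$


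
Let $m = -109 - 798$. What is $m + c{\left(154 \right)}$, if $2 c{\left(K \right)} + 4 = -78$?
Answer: $-948$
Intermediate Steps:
$c{\left(K \right)} = -41$ ($c{\left(K \right)} = -2 + \frac{1}{2} \left(-78\right) = -2 - 39 = -41$)
$m = -907$ ($m = -109 - 798 = -907$)
$m + c{\left(154 \right)} = -907 - 41 = -948$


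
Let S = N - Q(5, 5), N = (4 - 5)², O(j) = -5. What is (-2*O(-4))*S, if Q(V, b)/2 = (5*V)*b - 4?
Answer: -2410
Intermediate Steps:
Q(V, b) = -8 + 10*V*b (Q(V, b) = 2*((5*V)*b - 4) = 2*(5*V*b - 4) = 2*(-4 + 5*V*b) = -8 + 10*V*b)
N = 1 (N = (-1)² = 1)
S = -241 (S = 1 - (-8 + 10*5*5) = 1 - (-8 + 250) = 1 - 1*242 = 1 - 242 = -241)
(-2*O(-4))*S = -2*(-5)*(-241) = 10*(-241) = -2410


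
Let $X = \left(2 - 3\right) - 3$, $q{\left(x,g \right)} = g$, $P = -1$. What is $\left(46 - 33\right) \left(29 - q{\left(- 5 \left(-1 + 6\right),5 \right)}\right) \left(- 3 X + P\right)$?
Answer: $3432$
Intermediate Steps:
$X = -4$ ($X = \left(2 - 3\right) - 3 = -1 - 3 = -4$)
$\left(46 - 33\right) \left(29 - q{\left(- 5 \left(-1 + 6\right),5 \right)}\right) \left(- 3 X + P\right) = \left(46 - 33\right) \left(29 - 5\right) \left(\left(-3\right) \left(-4\right) - 1\right) = \left(46 - 33\right) \left(29 - 5\right) \left(12 - 1\right) = 13 \cdot 24 \cdot 11 = 312 \cdot 11 = 3432$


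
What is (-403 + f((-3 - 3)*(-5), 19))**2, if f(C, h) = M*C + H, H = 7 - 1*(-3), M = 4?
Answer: 74529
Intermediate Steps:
H = 10 (H = 7 + 3 = 10)
f(C, h) = 10 + 4*C (f(C, h) = 4*C + 10 = 10 + 4*C)
(-403 + f((-3 - 3)*(-5), 19))**2 = (-403 + (10 + 4*((-3 - 3)*(-5))))**2 = (-403 + (10 + 4*(-6*(-5))))**2 = (-403 + (10 + 4*30))**2 = (-403 + (10 + 120))**2 = (-403 + 130)**2 = (-273)**2 = 74529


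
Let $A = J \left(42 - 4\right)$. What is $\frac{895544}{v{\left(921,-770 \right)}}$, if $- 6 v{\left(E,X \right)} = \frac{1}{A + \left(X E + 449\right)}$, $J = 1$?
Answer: $3807940851312$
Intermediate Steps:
$A = 38$ ($A = 1 \left(42 - 4\right) = 1 \cdot 38 = 38$)
$v{\left(E,X \right)} = - \frac{1}{6 \left(487 + E X\right)}$ ($v{\left(E,X \right)} = - \frac{1}{6 \left(38 + \left(X E + 449\right)\right)} = - \frac{1}{6 \left(38 + \left(E X + 449\right)\right)} = - \frac{1}{6 \left(38 + \left(449 + E X\right)\right)} = - \frac{1}{6 \left(487 + E X\right)}$)
$\frac{895544}{v{\left(921,-770 \right)}} = \frac{895544}{\left(-1\right) \frac{1}{2922 + 6 \cdot 921 \left(-770\right)}} = \frac{895544}{\left(-1\right) \frac{1}{2922 - 4255020}} = \frac{895544}{\left(-1\right) \frac{1}{-4252098}} = \frac{895544}{\left(-1\right) \left(- \frac{1}{4252098}\right)} = 895544 \frac{1}{\frac{1}{4252098}} = 895544 \cdot 4252098 = 3807940851312$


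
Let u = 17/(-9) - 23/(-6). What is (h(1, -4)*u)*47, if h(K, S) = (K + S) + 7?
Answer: 3290/9 ≈ 365.56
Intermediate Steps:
h(K, S) = 7 + K + S
u = 35/18 (u = 17*(-⅑) - 23*(-⅙) = -17/9 + 23/6 = 35/18 ≈ 1.9444)
(h(1, -4)*u)*47 = ((7 + 1 - 4)*(35/18))*47 = (4*(35/18))*47 = (70/9)*47 = 3290/9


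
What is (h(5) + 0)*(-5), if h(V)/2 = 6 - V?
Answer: -10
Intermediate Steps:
h(V) = 12 - 2*V (h(V) = 2*(6 - V) = 12 - 2*V)
(h(5) + 0)*(-5) = ((12 - 2*5) + 0)*(-5) = ((12 - 10) + 0)*(-5) = (2 + 0)*(-5) = 2*(-5) = -10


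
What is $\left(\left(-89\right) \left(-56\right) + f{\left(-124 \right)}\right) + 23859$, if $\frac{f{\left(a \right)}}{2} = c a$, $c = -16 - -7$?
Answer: $31075$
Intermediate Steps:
$c = -9$ ($c = -16 + 7 = -9$)
$f{\left(a \right)} = - 18 a$ ($f{\left(a \right)} = 2 \left(- 9 a\right) = - 18 a$)
$\left(\left(-89\right) \left(-56\right) + f{\left(-124 \right)}\right) + 23859 = \left(\left(-89\right) \left(-56\right) - -2232\right) + 23859 = \left(4984 + 2232\right) + 23859 = 7216 + 23859 = 31075$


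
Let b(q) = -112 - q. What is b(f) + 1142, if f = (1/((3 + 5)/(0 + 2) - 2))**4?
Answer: 16479/16 ≈ 1029.9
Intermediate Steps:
f = 1/16 (f = (1/(8/2 - 2))**4 = (1/(8*(1/2) - 2))**4 = (1/(4 - 2))**4 = (1/2)**4 = 1/16 ≈ 0.062500)
b(f) + 1142 = (-112 - 1*1/16) + 1142 = (-112 - 1/16) + 1142 = -1793/16 + 1142 = 16479/16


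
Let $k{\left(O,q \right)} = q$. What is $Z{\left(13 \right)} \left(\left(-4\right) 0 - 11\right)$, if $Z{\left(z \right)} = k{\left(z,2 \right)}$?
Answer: $-22$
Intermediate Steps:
$Z{\left(z \right)} = 2$
$Z{\left(13 \right)} \left(\left(-4\right) 0 - 11\right) = 2 \left(\left(-4\right) 0 - 11\right) = 2 \left(0 - 11\right) = 2 \left(-11\right) = -22$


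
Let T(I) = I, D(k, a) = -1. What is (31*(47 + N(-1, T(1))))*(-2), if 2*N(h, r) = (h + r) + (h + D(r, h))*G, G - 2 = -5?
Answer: -3100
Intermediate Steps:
G = -3 (G = 2 - 5 = -3)
N(h, r) = 3/2 + r/2 - h (N(h, r) = ((h + r) + (h - 1)*(-3))/2 = ((h + r) + (-1 + h)*(-3))/2 = ((h + r) + (3 - 3*h))/2 = (3 + r - 2*h)/2 = 3/2 + r/2 - h)
(31*(47 + N(-1, T(1))))*(-2) = (31*(47 + (3/2 + (½)*1 - 1*(-1))))*(-2) = (31*(47 + (3/2 + ½ + 1)))*(-2) = (31*(47 + 3))*(-2) = (31*50)*(-2) = 1550*(-2) = -3100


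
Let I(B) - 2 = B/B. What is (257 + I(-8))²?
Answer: 67600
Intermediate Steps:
I(B) = 3 (I(B) = 2 + B/B = 2 + 1 = 3)
(257 + I(-8))² = (257 + 3)² = 260² = 67600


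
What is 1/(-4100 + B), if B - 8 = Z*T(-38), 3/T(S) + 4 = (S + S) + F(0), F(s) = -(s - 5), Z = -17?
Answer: -25/102283 ≈ -0.00024442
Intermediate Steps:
F(s) = 5 - s (F(s) = -(-5 + s) = 5 - s)
T(S) = 3/(1 + 2*S) (T(S) = 3/(-4 + ((S + S) + (5 - 1*0))) = 3/(-4 + (2*S + (5 + 0))) = 3/(-4 + (2*S + 5)) = 3/(-4 + (5 + 2*S)) = 3/(1 + 2*S))
B = 217/25 (B = 8 - 51/(1 + 2*(-38)) = 8 - 51/(1 - 76) = 8 - 51/(-75) = 8 - 51*(-1)/75 = 8 - 17*(-1/25) = 8 + 17/25 = 217/25 ≈ 8.6800)
1/(-4100 + B) = 1/(-4100 + 217/25) = 1/(-102283/25) = -25/102283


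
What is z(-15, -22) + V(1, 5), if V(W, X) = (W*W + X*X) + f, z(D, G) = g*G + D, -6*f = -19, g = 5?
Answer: -575/6 ≈ -95.833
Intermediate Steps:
f = 19/6 (f = -⅙*(-19) = 19/6 ≈ 3.1667)
z(D, G) = D + 5*G (z(D, G) = 5*G + D = D + 5*G)
V(W, X) = 19/6 + W² + X² (V(W, X) = (W*W + X*X) + 19/6 = (W² + X²) + 19/6 = 19/6 + W² + X²)
z(-15, -22) + V(1, 5) = (-15 + 5*(-22)) + (19/6 + 1² + 5²) = (-15 - 110) + (19/6 + 1 + 25) = -125 + 175/6 = -575/6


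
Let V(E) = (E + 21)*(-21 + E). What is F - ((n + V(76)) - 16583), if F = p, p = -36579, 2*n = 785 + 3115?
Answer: -27281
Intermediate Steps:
n = 1950 (n = (785 + 3115)/2 = (1/2)*3900 = 1950)
V(E) = (-21 + E)*(21 + E) (V(E) = (21 + E)*(-21 + E) = (-21 + E)*(21 + E))
F = -36579
F - ((n + V(76)) - 16583) = -36579 - ((1950 + (-441 + 76**2)) - 16583) = -36579 - ((1950 + (-441 + 5776)) - 16583) = -36579 - ((1950 + 5335) - 16583) = -36579 - (7285 - 16583) = -36579 - 1*(-9298) = -36579 + 9298 = -27281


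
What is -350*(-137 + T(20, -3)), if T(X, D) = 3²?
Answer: 44800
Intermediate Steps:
T(X, D) = 9
-350*(-137 + T(20, -3)) = -350*(-137 + 9) = -350*(-128) = 44800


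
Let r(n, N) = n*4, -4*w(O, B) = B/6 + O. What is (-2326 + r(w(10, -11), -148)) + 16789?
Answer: 86729/6 ≈ 14455.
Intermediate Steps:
w(O, B) = -O/4 - B/24 (w(O, B) = -(B/6 + O)/4 = -(O + B/6)/4 = -O/4 - B/24)
r(n, N) = 4*n
(-2326 + r(w(10, -11), -148)) + 16789 = (-2326 + 4*(-¼*10 - 1/24*(-11))) + 16789 = (-2326 + 4*(-5/2 + 11/24)) + 16789 = (-2326 + 4*(-49/24)) + 16789 = (-2326 - 49/6) + 16789 = -14005/6 + 16789 = 86729/6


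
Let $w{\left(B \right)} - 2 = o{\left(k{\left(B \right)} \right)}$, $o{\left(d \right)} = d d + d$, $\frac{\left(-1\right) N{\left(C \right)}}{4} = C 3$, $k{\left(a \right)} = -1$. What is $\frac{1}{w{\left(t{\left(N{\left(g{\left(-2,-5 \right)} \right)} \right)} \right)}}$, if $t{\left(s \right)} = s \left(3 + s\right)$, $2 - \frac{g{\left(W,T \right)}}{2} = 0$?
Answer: $\frac{1}{2} \approx 0.5$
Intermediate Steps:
$g{\left(W,T \right)} = 4$ ($g{\left(W,T \right)} = 4 - 0 = 4 + 0 = 4$)
$N{\left(C \right)} = - 12 C$ ($N{\left(C \right)} = - 4 C 3 = - 4 \cdot 3 C = - 12 C$)
$o{\left(d \right)} = d + d^{2}$ ($o{\left(d \right)} = d^{2} + d = d + d^{2}$)
$w{\left(B \right)} = 2$ ($w{\left(B \right)} = 2 - \left(1 - 1\right) = 2 - 0 = 2 + 0 = 2$)
$\frac{1}{w{\left(t{\left(N{\left(g{\left(-2,-5 \right)} \right)} \right)} \right)}} = \frac{1}{2}$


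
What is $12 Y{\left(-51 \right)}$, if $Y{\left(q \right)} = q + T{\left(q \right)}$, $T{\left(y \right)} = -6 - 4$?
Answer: $-732$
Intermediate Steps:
$T{\left(y \right)} = -10$ ($T{\left(y \right)} = -6 - 4 = -10$)
$Y{\left(q \right)} = -10 + q$ ($Y{\left(q \right)} = q - 10 = -10 + q$)
$12 Y{\left(-51 \right)} = 12 \left(-10 - 51\right) = 12 \left(-61\right) = -732$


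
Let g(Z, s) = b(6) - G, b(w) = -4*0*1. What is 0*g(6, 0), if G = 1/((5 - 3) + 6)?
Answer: 0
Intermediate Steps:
b(w) = 0 (b(w) = 0*1 = 0)
G = 1/8 (G = 1/(2 + 6) = 1/8 ≈ 0.12500)
g(Z, s) = -1/8 (g(Z, s) = 0 - 1*1/8 = 0 - 1/8 = -1/8)
0*g(6, 0) = 0*(-1/8) = 0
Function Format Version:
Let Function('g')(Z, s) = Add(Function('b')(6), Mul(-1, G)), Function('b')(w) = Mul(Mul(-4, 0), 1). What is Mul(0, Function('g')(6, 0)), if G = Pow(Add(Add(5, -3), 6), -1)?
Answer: 0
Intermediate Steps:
Function('b')(w) = 0 (Function('b')(w) = Mul(0, 1) = 0)
G = Rational(1, 8) (G = Pow(Add(2, 6), -1) = Pow(8, -1) = Rational(1, 8) ≈ 0.12500)
Function('g')(Z, s) = Rational(-1, 8) (Function('g')(Z, s) = Add(0, Mul(-1, Rational(1, 8))) = Add(0, Rational(-1, 8)) = Rational(-1, 8))
Mul(0, Function('g')(6, 0)) = Mul(0, Rational(-1, 8)) = 0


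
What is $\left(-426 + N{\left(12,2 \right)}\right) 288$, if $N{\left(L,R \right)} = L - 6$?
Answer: $-120960$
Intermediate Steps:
$N{\left(L,R \right)} = -6 + L$
$\left(-426 + N{\left(12,2 \right)}\right) 288 = \left(-426 + \left(-6 + 12\right)\right) 288 = \left(-426 + 6\right) 288 = \left(-420\right) 288 = -120960$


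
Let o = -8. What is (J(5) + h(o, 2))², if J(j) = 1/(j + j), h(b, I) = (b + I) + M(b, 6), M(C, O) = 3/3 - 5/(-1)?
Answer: 1/100 ≈ 0.010000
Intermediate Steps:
M(C, O) = 6 (M(C, O) = 3*(⅓) - 5*(-1) = 1 + 5 = 6)
h(b, I) = 6 + I + b (h(b, I) = (b + I) + 6 = (I + b) + 6 = 6 + I + b)
J(j) = 1/(2*j)
(J(5) + h(o, 2))² = ((½)/5 + (6 + 2 - 8))² = ((½)*(⅕) + 0)² = (⅒ + 0)² = (⅒)² = 1/100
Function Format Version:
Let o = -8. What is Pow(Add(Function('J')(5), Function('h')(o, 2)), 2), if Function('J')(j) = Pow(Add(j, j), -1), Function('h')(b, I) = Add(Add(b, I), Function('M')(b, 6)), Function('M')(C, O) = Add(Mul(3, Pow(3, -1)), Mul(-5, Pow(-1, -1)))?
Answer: Rational(1, 100) ≈ 0.010000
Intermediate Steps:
Function('M')(C, O) = 6 (Function('M')(C, O) = Add(Mul(3, Rational(1, 3)), Mul(-5, -1)) = Add(1, 5) = 6)
Function('h')(b, I) = Add(6, I, b) (Function('h')(b, I) = Add(Add(b, I), 6) = Add(Add(I, b), 6) = Add(6, I, b))
Function('J')(j) = Mul(Rational(1, 2), Pow(j, -1)) (Function('J')(j) = Pow(Mul(2, j), -1) = Mul(Rational(1, 2), Pow(j, -1)))
Pow(Add(Function('J')(5), Function('h')(o, 2)), 2) = Pow(Add(Mul(Rational(1, 2), Pow(5, -1)), Add(6, 2, -8)), 2) = Pow(Add(Mul(Rational(1, 2), Rational(1, 5)), 0), 2) = Pow(Add(Rational(1, 10), 0), 2) = Pow(Rational(1, 10), 2) = Rational(1, 100)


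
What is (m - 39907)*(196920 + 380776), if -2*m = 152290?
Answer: -67042776192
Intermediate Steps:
m = -76145 (m = -½*152290 = -76145)
(m - 39907)*(196920 + 380776) = (-76145 - 39907)*(196920 + 380776) = -116052*577696 = -67042776192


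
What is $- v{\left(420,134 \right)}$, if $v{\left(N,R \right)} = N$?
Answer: $-420$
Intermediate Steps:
$- v{\left(420,134 \right)} = \left(-1\right) 420 = -420$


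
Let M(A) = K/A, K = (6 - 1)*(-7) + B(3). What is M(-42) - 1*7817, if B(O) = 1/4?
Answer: -1313117/168 ≈ -7816.2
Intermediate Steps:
B(O) = ¼
K = -139/4 (K = (6 - 1)*(-7) + ¼ = 5*(-7) + ¼ = -35 + ¼ = -139/4 ≈ -34.750)
M(A) = -139/(4*A)
M(-42) - 1*7817 = -139/4/(-42) - 1*7817 = -139/4*(-1/42) - 7817 = 139/168 - 7817 = -1313117/168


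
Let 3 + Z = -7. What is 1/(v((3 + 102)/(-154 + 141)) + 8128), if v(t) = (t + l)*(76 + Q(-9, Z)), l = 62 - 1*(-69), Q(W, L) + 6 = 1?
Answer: 13/219122 ≈ 5.9328e-5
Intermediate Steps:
Z = -10 (Z = -3 - 7 = -10)
Q(W, L) = -5 (Q(W, L) = -6 + 1 = -5)
l = 131 (l = 62 + 69 = 131)
v(t) = 9301 + 71*t (v(t) = (t + 131)*(76 - 5) = (131 + t)*71 = 9301 + 71*t)
1/(v((3 + 102)/(-154 + 141)) + 8128) = 1/((9301 + 71*((3 + 102)/(-154 + 141))) + 8128) = 1/((9301 + 71*(105/(-13))) + 8128) = 1/((9301 + 71*(105*(-1/13))) + 8128) = 1/((9301 + 71*(-105/13)) + 8128) = 1/((9301 - 7455/13) + 8128) = 1/(113458/13 + 8128) = 1/(219122/13) = 13/219122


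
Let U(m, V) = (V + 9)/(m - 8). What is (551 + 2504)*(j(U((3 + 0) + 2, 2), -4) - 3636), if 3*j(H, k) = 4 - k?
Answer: -33299500/3 ≈ -1.1100e+7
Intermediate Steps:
U(m, V) = (9 + V)/(-8 + m)
j(H, k) = 4/3 - k/3 (j(H, k) = (4 - k)/3 = 4/3 - k/3)
(551 + 2504)*(j(U((3 + 0) + 2, 2), -4) - 3636) = (551 + 2504)*((4/3 - ⅓*(-4)) - 3636) = 3055*((4/3 + 4/3) - 3636) = 3055*(8/3 - 3636) = 3055*(-10900/3) = -33299500/3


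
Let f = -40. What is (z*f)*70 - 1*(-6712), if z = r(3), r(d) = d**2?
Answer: -18488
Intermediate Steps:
z = 9 (z = 3**2 = 9)
(z*f)*70 - 1*(-6712) = (9*(-40))*70 - 1*(-6712) = -360*70 + 6712 = -25200 + 6712 = -18488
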